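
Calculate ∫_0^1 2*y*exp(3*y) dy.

Integrate by parts once (u = y, dv = 2*exp(3*y) dy).
An antiderivative is F(y) = (6*y - 2)*exp(3*y)/9.
Then F(1) - F(0) = (4*exp(3)/9) - (-2/9) = 2/9 + 4*exp(3)/9.

2/9 + 4*exp(3)/9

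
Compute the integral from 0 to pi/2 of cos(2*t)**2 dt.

Use the identity cos^2(2*t) = (1 + cos(4*t))/2.
An antiderivative is F(t) = t/2 + sin(4*t)/8.
Then F(pi/2) - F(0) = (pi/4) - (0) = pi/4.

pi/4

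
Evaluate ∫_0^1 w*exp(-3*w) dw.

Integrate by parts once (u = w, dv = exp(-3*w) dw).
An antiderivative is F(w) = (-3*w - 1)*exp(-3*w)/9.
Then F(1) - F(0) = (-4*exp(-3)/9) - (-1/9) = (-4 + exp(3))*exp(-3)/9.

(-4 + exp(3))*exp(-3)/9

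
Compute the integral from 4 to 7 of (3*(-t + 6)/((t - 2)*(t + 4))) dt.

-5*log(11) + 2*log(5) + 13*log(2)

Factor the denominator: t**2 + 2*t - 8 = (t + 4)(t - 2).
Partial fractions: 3*(-t + 6)/((t - 2)*(t + 4)) = -5/(t + 4) + 2/(t - 2).
An antiderivative is F(t) = 2*log(t - 2) - 5*log(t + 4).
Then F(7) - F(4) = (-5*log(11) + 2*log(5)) - (-13*log(2)) = -5*log(11) + 2*log(5) + 13*log(2).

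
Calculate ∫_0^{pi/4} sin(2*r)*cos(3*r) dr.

Use the identity sin(2*r)cos(3*r) = [sin(5*r) + sin(-r)]/2.
An antiderivative is F(r) = cos(r)/2 - cos(5*r)/10.
Then F(pi/4) - F(0) = (3*sqrt(2)/10) - (2/5) = -2/5 + 3*sqrt(2)/10.

-2/5 + 3*sqrt(2)/10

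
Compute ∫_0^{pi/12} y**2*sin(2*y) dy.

-1/4 - sqrt(3)*pi**2/576 + pi/48 + sqrt(3)/8

Integrate by parts twice (u = y^2, dv = sin(2*y) dy).
An antiderivative is F(y) = -y**2*cos(2*y)/2 + y*sin(2*y)/2 + cos(2*y)/4.
Then F(pi/12) - F(0) = (-sqrt(3)*pi**2/576 + pi/48 + sqrt(3)/8) - (1/4) = -1/4 - sqrt(3)*pi**2/576 + pi/48 + sqrt(3)/8.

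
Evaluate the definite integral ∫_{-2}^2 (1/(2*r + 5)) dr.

log(3)

An antiderivative is F(r) = log(2*r + 5)/2.
Then F(2) - F(-2) = (log(3)) - (0) = log(3).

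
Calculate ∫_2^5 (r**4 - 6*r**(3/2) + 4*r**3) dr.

By the power rule, an antiderivative is F(r) = -12*r**(5/2)/5 + r**5/5 + r**4.
Then F(5) - F(2) = (1250 - 60*sqrt(5)) - (112/5 - 48*sqrt(2)/5) = -60*sqrt(5) + 48*sqrt(2)/5 + 6138/5.

-60*sqrt(5) + 48*sqrt(2)/5 + 6138/5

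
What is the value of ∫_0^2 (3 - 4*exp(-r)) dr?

4*exp(-2) + 2

An antiderivative is F(r) = 3*r + 4*exp(-r).
Then F(2) - F(0) = (4*exp(-2) + 6) - (4) = 4*exp(-2) + 2.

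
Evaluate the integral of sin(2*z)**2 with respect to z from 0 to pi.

Use the identity sin^2(2*z) = (1 - cos(4*z))/2.
An antiderivative is F(z) = z/2 - sin(4*z)/8.
Then F(pi) - F(0) = (pi/2) - (0) = pi/2.

pi/2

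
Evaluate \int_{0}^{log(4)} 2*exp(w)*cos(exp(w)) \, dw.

-2*sin(1) + 2*sin(4)

Let u = exp(w), so du = exp(w) dw. When w = 0, u = 1; when w = log(4), u = 4.
The integral becomes 2·∫ cos(u) du from 1 to 4, with antiderivative 2*sin(u).
Back in w: F(w) = 2*sin(exp(w)).
Then F(log(4)) - F(0) = (2*sin(4)) - (2*sin(1)) = -2*sin(1) + 2*sin(4).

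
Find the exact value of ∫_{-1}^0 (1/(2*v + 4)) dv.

log(2)/2

An antiderivative is F(v) = log(2*v + 4)/2.
Then F(0) - F(-1) = (log(2)) - (log(2)/2) = log(2)/2.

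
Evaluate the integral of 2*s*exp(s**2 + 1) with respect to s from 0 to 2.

-exp(1) + exp(5)

Let u = s**2 + 1, so du = 2*s ds. When s = 0, u = 1; when s = 2, u = 5.
The integral becomes ∫ exp(u) du from 1 to 5, with antiderivative exp(u).
Back in s: F(s) = exp(s**2 + 1).
Then F(2) - F(0) = (exp(5)) - (exp(1)) = -exp(1) + exp(5).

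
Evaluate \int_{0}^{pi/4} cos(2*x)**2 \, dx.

pi/8

Use the identity cos^2(2*x) = (1 + cos(4*x))/2.
An antiderivative is F(x) = x/2 + sin(4*x)/8.
Then F(pi/4) - F(0) = (pi/8) - (0) = pi/8.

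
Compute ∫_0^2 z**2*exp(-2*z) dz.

Integrate by parts twice (u = z^2, dv = exp(-2*z) dz).
An antiderivative is F(z) = (-2*z**2 - 2*z - 1)*exp(-2*z)/4.
Then F(2) - F(0) = (-13*exp(-4)/4) - (-1/4) = (-13 + exp(4))*exp(-4)/4.

(-13 + exp(4))*exp(-4)/4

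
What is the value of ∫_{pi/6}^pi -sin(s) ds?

-1 - sqrt(3)/2

An antiderivative is F(s) = cos(s).
Then F(pi) - F(pi/6) = (-1) - (sqrt(3)/2) = -1 - sqrt(3)/2.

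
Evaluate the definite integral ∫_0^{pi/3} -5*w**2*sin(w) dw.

Integrate by parts twice (u = w^2, dv = -5*sin(w) dw).
An antiderivative is F(w) = 5*w**2*cos(w) - 10*w*sin(w) - 10*cos(w).
Then F(pi/3) - F(0) = (-5*sqrt(3)*pi/3 - 5 + 5*pi**2/18) - (-10) = -5*sqrt(3)*pi/3 + 5*pi**2/18 + 5.

-5*sqrt(3)*pi/3 + 5*pi**2/18 + 5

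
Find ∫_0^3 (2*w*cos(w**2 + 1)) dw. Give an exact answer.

-sin(1) + sin(10)

Let u = w**2 + 1, so du = 2*w dw. When w = 0, u = 1; when w = 3, u = 10.
The integral becomes ∫ cos(u) du from 1 to 10, with antiderivative sin(u).
Back in w: F(w) = sin(w**2 + 1).
Then F(3) - F(0) = (sin(10)) - (sin(1)) = -sin(1) + sin(10).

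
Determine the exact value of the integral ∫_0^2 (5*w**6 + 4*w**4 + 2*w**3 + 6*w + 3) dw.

By the power rule, an antiderivative is F(w) = 5*w**7/7 + 4*w**5/5 + w**4/2 + 3*w**2 + 3*w.
Then F(2) - F(0) = (5006/35) - (0) = 5006/35.

5006/35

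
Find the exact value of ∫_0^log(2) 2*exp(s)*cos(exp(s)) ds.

-2*sin(1) + 2*sin(2)

Let u = exp(s), so du = exp(s) ds. When s = 0, u = 1; when s = log(2), u = 2.
The integral becomes 2·∫ cos(u) du from 1 to 2, with antiderivative 2*sin(u).
Back in s: F(s) = 2*sin(exp(s)).
Then F(log(2)) - F(0) = (2*sin(2)) - (2*sin(1)) = -2*sin(1) + 2*sin(2).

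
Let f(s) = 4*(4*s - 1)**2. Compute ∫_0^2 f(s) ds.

Let u = 4*s - 1, so du = 4 ds. When s = 0, u = -1; when s = 2, u = 7.
The integral becomes ∫ u**2 du from -1 to 7, with antiderivative u**3/3.
Back in s: F(s) = (4*s - 1)**3/3.
Then F(2) - F(0) = (343/3) - (-1/3) = 344/3.

344/3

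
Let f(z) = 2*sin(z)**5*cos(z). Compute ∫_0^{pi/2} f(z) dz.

Let u = sin(z), so du = cos(z) dz. When z = 0, u = 0; when z = pi/2, u = 1.
The integral becomes 2·∫ u**5 du from 0 to 1, with antiderivative u**6/3.
Back in z: F(z) = sin(z)**6/3.
Then F(pi/2) - F(0) = (1/3) - (0) = 1/3.

1/3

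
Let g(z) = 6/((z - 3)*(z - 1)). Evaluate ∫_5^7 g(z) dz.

log(64/27)

Factor the denominator: z**2 - 4*z + 3 = (z - 1)(z - 3).
Partial fractions: 6/((z - 3)*(z - 1)) = -3/(z - 1) + 3/(z - 3).
An antiderivative is F(z) = 3*log(z - 3) - 3*log(z - 1).
Then F(7) - F(5) = (log(8/27)) - (-log(8)) = log(64/27).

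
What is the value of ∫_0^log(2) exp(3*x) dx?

7/3

Let u = exp(x), so du = exp(x) dx. When x = 0, u = 1; when x = log(2), u = 2.
The integral becomes ∫ u**2 du from 1 to 2, with antiderivative u**3/3.
Back in x: F(x) = exp(3*x)/3.
Then F(log(2)) - F(0) = (8/3) - (1/3) = 7/3.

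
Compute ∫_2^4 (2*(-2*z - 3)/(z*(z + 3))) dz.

-2*log(7) - 2*log(2) + 2*log(5)

Factor the denominator: z**2 + 3*z = (z + 3)z.
Partial fractions: 2*(-2*z - 3)/(z*(z + 3)) = -2/(z + 3) - 2/z.
An antiderivative is F(z) = -2*log(z) - 2*log(z + 3).
Then F(4) - F(2) = (-2*log(7) - 4*log(2)) - (-log(100)) = -2*log(7) - 2*log(2) + 2*log(5).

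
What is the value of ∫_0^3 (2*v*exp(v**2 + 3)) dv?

Let u = v**2 + 3, so du = 2*v dv. When v = 0, u = 3; when v = 3, u = 12.
The integral becomes ∫ exp(u) du from 3 to 12, with antiderivative exp(u).
Back in v: F(v) = exp(v**2 + 3).
Then F(3) - F(0) = (exp(12)) - (exp(3)) = -exp(3) + exp(12).

-exp(3) + exp(12)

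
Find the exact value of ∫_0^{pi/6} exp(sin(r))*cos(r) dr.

-1 + exp(1/2)

Let u = sin(r), so du = cos(r) dr. When r = 0, u = 0; when r = pi/6, u = 1/2.
The integral becomes ∫ exp(u) du from 0 to 1/2, with antiderivative exp(u).
Back in r: F(r) = exp(sin(r)).
Then F(pi/6) - F(0) = (exp(1/2)) - (1) = -1 + exp(1/2).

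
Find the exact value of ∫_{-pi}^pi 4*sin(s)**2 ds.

4*pi

Use the identity sin^2(s) = (1 - cos(2*s))/2.
An antiderivative is F(s) = 2*s - sin(2*s).
Then F(pi) - F(-pi) = (2*pi) - (-2*pi) = 4*pi.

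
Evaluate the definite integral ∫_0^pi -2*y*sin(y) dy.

-2*pi

Integrate by parts once (u = y, dv = -2*sin(y) dy).
An antiderivative is F(y) = 2*y*cos(y) - 2*sin(y).
Then F(pi) - F(0) = (-2*pi) - (0) = -2*pi.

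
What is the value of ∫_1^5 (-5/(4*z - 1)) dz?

An antiderivative is F(z) = -5*log(4*z - 1)/4.
Then F(5) - F(1) = (-5*log(19)/4) - (-5*log(3)/4) = -5*log(19)/4 + 5*log(3)/4.

-5*log(19)/4 + 5*log(3)/4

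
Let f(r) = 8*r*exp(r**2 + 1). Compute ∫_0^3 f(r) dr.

Let u = r**2 + 1, so du = 2*r dr. When r = 0, u = 1; when r = 3, u = 10.
The integral becomes 4·∫ exp(u) du from 1 to 10, with antiderivative 4*exp(u).
Back in r: F(r) = 4*exp(r**2 + 1).
Then F(3) - F(0) = (4*exp(10)) - (4*exp(1)) = -4*exp(1)*(1 - exp(9)).

-4*exp(1)*(1 - exp(9))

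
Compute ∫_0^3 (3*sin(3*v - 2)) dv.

Let u = 3*v - 2, so du = 3 dv. When v = 0, u = -2; when v = 3, u = 7.
The integral becomes ∫ sin(u) du from -2 to 7, with antiderivative -cos(u).
Back in v: F(v) = -cos(3*v - 2).
Then F(3) - F(0) = (-cos(7)) - (-cos(2)) = -cos(7) + cos(2).

-cos(7) + cos(2)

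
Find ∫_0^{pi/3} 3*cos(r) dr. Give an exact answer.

3*sqrt(3)/2

An antiderivative is F(r) = 3*sin(r).
Then F(pi/3) - F(0) = (3*sqrt(3)/2) - (0) = 3*sqrt(3)/2.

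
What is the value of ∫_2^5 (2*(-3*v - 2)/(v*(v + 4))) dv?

Factor the denominator: v**2 + 4*v = (v + 4)v.
Partial fractions: 2*(-3*v - 2)/(v*(v + 4)) = -5/(v + 4) - 1/v.
An antiderivative is F(v) = -log(v) - 5*log(v + 4).
Then F(5) - F(2) = (-10*log(3) - log(5)) - (-5*log(3) - 6*log(2)) = -5*log(3) - log(5) + 6*log(2).

-5*log(3) - log(5) + 6*log(2)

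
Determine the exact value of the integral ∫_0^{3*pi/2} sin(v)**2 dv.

Use the identity sin^2(v) = (1 - cos(2*v))/2.
An antiderivative is F(v) = v/2 - sin(2*v)/4.
Then F(3*pi/2) - F(0) = (3*pi/4) - (0) = 3*pi/4.

3*pi/4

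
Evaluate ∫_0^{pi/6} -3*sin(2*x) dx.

An antiderivative is F(x) = 3*cos(2*x)/2.
Then F(pi/6) - F(0) = (3/4) - (3/2) = -3/4.

-3/4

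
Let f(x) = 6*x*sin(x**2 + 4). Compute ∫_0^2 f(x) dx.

3*cos(4) - 3*cos(8)

Let u = x**2 + 4, so du = 2*x dx. When x = 0, u = 4; when x = 2, u = 8.
The integral becomes 3·∫ sin(u) du from 4 to 8, with antiderivative -3*cos(u).
Back in x: F(x) = -3*cos(x**2 + 4).
Then F(2) - F(0) = (-3*cos(8)) - (-3*cos(4)) = 3*cos(4) - 3*cos(8).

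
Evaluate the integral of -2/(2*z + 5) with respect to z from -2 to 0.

-log(5)

An antiderivative is F(z) = -log(2*z + 5).
Then F(0) - F(-2) = (-log(5)) - (0) = -log(5).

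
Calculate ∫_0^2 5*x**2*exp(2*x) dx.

Integrate by parts twice (u = x^2, dv = 5*exp(2*x) dx).
An antiderivative is F(x) = (10*x**2 - 10*x + 5)*exp(2*x)/4.
Then F(2) - F(0) = (25*exp(4)/4) - (5/4) = -5/4 + 25*exp(4)/4.

-5/4 + 25*exp(4)/4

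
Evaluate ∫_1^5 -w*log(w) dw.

Integrate by parts once (u = ln w, dv = -w dw).
An antiderivative is F(w) = -w**2*(2*log(w) - 1)/4.
Then F(5) - F(1) = (25/4 - 25*log(5)/2) - (1/4) = 6 - 25*log(5)/2.

6 - 25*log(5)/2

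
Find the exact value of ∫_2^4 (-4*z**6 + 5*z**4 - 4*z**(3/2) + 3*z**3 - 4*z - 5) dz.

-287082/35 + 32*sqrt(2)/5

By the power rule, an antiderivative is F(z) = -4*z**7/7 - 8*z**(5/2)/5 + z**5 + 3*z**4/4 - 2*z**2 - 5*z.
Then F(4) - F(2) = (-288732/35) - (-330/7 - 32*sqrt(2)/5) = -287082/35 + 32*sqrt(2)/5.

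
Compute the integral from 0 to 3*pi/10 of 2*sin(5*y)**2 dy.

3*pi/10

Use the identity sin^2(5*y) = (1 - cos(10*y))/2.
An antiderivative is F(y) = y - sin(10*y)/10.
Then F(3*pi/10) - F(0) = (3*pi/10) - (0) = 3*pi/10.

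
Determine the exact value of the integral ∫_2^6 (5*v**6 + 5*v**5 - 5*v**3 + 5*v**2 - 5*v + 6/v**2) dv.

4984522/21

By the power rule, an antiderivative is F(v) = 5*v**7/7 + 5*v**6/6 - 5*v**4/4 + 5*v**3/3 - 5*v**2/2 - 6/v.
Then F(6) - F(2) = (1662383/7) - (2627/21) = 4984522/21.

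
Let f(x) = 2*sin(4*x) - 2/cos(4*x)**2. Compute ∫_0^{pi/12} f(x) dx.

1/4 - sqrt(3)/2

An antiderivative is F(x) = -cos(4*x)/2 - tan(4*x)/2.
Then F(pi/12) - F(0) = (-sqrt(3)/2 - 1/4) - (-1/2) = 1/4 - sqrt(3)/2.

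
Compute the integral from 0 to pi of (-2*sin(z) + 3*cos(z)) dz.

An antiderivative is F(z) = 3*sin(z) + 2*cos(z).
Then F(pi) - F(0) = (-2) - (2) = -4.

-4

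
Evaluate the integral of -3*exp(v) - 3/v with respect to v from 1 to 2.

An antiderivative is F(v) = -3*exp(v) - 3*log(v).
Then F(2) - F(1) = (-3*exp(2) - 3*log(2)) - (-3*exp(1)) = -3*exp(2) - 3*log(2) + 3*exp(1).

-3*exp(2) - 3*log(2) + 3*exp(1)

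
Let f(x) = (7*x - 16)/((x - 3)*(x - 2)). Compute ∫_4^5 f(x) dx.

Factor the denominator: x**2 - 5*x + 6 = (x - 2)(x - 3).
Partial fractions: (7*x - 16)/((x - 3)*(x - 2)) = 2/(x - 2) + 5/(x - 3).
An antiderivative is F(x) = 5*log(x - 3) + 2*log(x - 2).
Then F(5) - F(4) = (2*log(3) + 5*log(2)) - (log(4)) = log(72).

log(72)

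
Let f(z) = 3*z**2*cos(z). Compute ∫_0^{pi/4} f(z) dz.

Integrate by parts twice (u = z^2, dv = 3*cos(z) dz).
An antiderivative is F(z) = 3*z**2*sin(z) + 6*z*cos(z) - 6*sin(z).
Then F(pi/4) - F(0) = (3*sqrt(2)*(-32 + pi**2 + 8*pi)/32) - (0) = 3*sqrt(2)*(-32 + pi**2 + 8*pi)/32.

3*sqrt(2)*(-32 + pi**2 + 8*pi)/32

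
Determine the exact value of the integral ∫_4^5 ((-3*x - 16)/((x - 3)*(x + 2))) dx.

Factor the denominator: x**2 - x - 6 = (x + 2)(x - 3).
Partial fractions: (-3*x - 16)/((x - 3)*(x + 2)) = 2/(x + 2) - 5/(x - 3).
An antiderivative is F(x) = -5*log(x - 3) + 2*log(x + 2).
Then F(5) - F(4) = (log(49/32)) - (log(36)) = -7*log(2) - 2*log(3) + 2*log(7).

-7*log(2) - 2*log(3) + 2*log(7)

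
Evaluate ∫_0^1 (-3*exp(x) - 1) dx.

2 - 3*E

An antiderivative is F(x) = -x - 3*exp(x).
Then F(1) - F(0) = (-3*E - 1) - (-3) = 2 - 3*E.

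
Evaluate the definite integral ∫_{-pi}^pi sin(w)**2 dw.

Use the identity sin^2(w) = (1 - cos(2*w))/2.
An antiderivative is F(w) = w/2 - sin(2*w)/4.
Then F(pi) - F(-pi) = (pi/2) - (-pi/2) = pi.

pi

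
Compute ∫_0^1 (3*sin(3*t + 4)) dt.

-cos(7) + cos(4)

Let u = 3*t + 4, so du = 3 dt. When t = 0, u = 4; when t = 1, u = 7.
The integral becomes ∫ sin(u) du from 4 to 7, with antiderivative -cos(u).
Back in t: F(t) = -cos(3*t + 4).
Then F(1) - F(0) = (-cos(7)) - (-cos(4)) = -cos(7) + cos(4).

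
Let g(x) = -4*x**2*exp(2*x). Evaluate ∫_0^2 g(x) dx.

1 - 5*exp(4)

Integrate by parts twice (u = x^2, dv = -4*exp(2*x) dx).
An antiderivative is F(x) = (-2*x**2 + 2*x - 1)*exp(2*x).
Then F(2) - F(0) = (-5*exp(4)) - (-1) = 1 - 5*exp(4).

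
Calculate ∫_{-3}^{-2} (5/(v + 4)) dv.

An antiderivative is F(v) = 5*log(v + 4).
Then F(-2) - F(-3) = (log(32)) - (0) = log(32).

log(32)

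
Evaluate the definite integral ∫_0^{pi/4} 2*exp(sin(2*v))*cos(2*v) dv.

-1 + E

Let u = sin(2*v), so du = 2*cos(2*v) dv. When v = 0, u = 0; when v = pi/4, u = 1.
The integral becomes ∫ exp(u) du from 0 to 1, with antiderivative exp(u).
Back in v: F(v) = exp(sin(2*v)).
Then F(pi/4) - F(0) = (E) - (1) = -1 + E.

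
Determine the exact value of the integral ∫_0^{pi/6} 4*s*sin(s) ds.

-sqrt(3)*pi/3 + 2

Integrate by parts once (u = s, dv = 4*sin(s) ds).
An antiderivative is F(s) = -4*s*cos(s) + 4*sin(s).
Then F(pi/6) - F(0) = (-sqrt(3)*pi/3 + 2) - (0) = -sqrt(3)*pi/3 + 2.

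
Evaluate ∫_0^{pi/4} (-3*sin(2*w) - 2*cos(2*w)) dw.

-5/2

An antiderivative is F(w) = -sin(2*w) + 3*cos(2*w)/2.
Then F(pi/4) - F(0) = (-1) - (3/2) = -5/2.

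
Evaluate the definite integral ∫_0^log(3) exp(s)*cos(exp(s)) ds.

Let u = exp(s), so du = exp(s) ds. When s = 0, u = 1; when s = log(3), u = 3.
The integral becomes ∫ cos(u) du from 1 to 3, with antiderivative sin(u).
Back in s: F(s) = sin(exp(s)).
Then F(log(3)) - F(0) = (sin(3)) - (sin(1)) = -sin(1) + sin(3).

-sin(1) + sin(3)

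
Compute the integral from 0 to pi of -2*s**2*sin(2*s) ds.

Integrate by parts twice (u = s^2, dv = -2*sin(2*s) ds).
An antiderivative is F(s) = s**2*cos(2*s) - s*sin(2*s) - cos(2*s)/2.
Then F(pi) - F(0) = (-1/2 + pi**2) - (-1/2) = pi**2.

pi**2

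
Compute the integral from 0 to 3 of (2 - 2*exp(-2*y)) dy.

An antiderivative is F(y) = 2*y + exp(-2*y).
Then F(3) - F(0) = (exp(-6) + 6) - (1) = exp(-6) + 5.

exp(-6) + 5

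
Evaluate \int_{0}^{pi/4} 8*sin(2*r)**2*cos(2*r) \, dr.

4/3

Let u = sin(2*r), so du = 2*cos(2*r) dr. When r = 0, u = 0; when r = pi/4, u = 1.
The integral becomes 4·∫ u**2 du from 0 to 1, with antiderivative 4*u**3/3.
Back in r: F(r) = 4*sin(2*r)**3/3.
Then F(pi/4) - F(0) = (4/3) - (0) = 4/3.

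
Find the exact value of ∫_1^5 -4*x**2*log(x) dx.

Integrate by parts once (u = ln x, dv = -4*x**2 dx).
An antiderivative is F(x) = -4*x**3*(3*log(x) - 1)/9.
Then F(5) - F(1) = (500/9 - 500*log(5)/3) - (4/9) = 496/9 - 500*log(5)/3.

496/9 - 500*log(5)/3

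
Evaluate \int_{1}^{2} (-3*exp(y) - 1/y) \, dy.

An antiderivative is F(y) = -3*exp(y) - log(y).
Then F(2) - F(1) = (-3*exp(2) - log(2)) - (-3*exp(1)) = -3*exp(2) - log(2) + 3*exp(1).

-3*exp(2) - log(2) + 3*exp(1)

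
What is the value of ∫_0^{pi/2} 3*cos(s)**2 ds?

3*pi/4

Use the identity cos^2(s) = (1 + cos(2*s))/2.
An antiderivative is F(s) = 3*s/2 + 3*sin(2*s)/4.
Then F(pi/2) - F(0) = (3*pi/4) - (0) = 3*pi/4.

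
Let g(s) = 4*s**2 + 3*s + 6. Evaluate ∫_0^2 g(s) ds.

86/3

By the power rule, an antiderivative is F(s) = 4*s**3/3 + 3*s**2/2 + 6*s.
Then F(2) - F(0) = (86/3) - (0) = 86/3.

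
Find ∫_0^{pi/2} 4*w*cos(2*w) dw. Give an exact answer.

Integrate by parts once (u = w, dv = 4*cos(2*w) dw).
An antiderivative is F(w) = 2*w*sin(2*w) + cos(2*w).
Then F(pi/2) - F(0) = (-1) - (1) = -2.

-2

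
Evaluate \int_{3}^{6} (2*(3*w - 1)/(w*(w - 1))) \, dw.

-2*log(2) + 4*log(5)

Factor the denominator: w**2 - w = w(w - 1).
Partial fractions: 2*(3*w - 1)/(w*(w - 1)) = 2/w + 4/(w - 1).
An antiderivative is F(w) = 2*log(w) + 4*log(w - 1).
Then F(6) - F(3) = (2*log(2) + 2*log(3) + 4*log(5)) - (2*log(3) + 4*log(2)) = -2*log(2) + 4*log(5).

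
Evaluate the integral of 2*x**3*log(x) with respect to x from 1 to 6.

-1295/8 + 648*log(2) + 648*log(3)

Integrate by parts once (u = ln x, dv = 2*x**3 dx).
An antiderivative is F(x) = x**4*(4*log(x) - 1)/8.
Then F(6) - F(1) = (-162 + 648*log(2) + 648*log(3)) - (-1/8) = -1295/8 + 648*log(2) + 648*log(3).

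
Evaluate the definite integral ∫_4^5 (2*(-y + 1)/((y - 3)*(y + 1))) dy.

log(5/12)

Factor the denominator: y**2 - 2*y - 3 = (y + 1)(y - 3).
Partial fractions: 2*(-y + 1)/((y - 3)*(y + 1)) = -1/(y + 1) - 1/(y - 3).
An antiderivative is F(y) = -log(y - 3) - log(y + 1).
Then F(5) - F(4) = (-log(12)) - (-log(5)) = log(5/12).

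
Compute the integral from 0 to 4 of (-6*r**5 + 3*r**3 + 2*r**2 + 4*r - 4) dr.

By the power rule, an antiderivative is F(r) = -r**6 + 3*r**4/4 + 2*r**3/3 + 2*r**2 - 4*r.
Then F(4) - F(0) = (-11536/3) - (0) = -11536/3.

-11536/3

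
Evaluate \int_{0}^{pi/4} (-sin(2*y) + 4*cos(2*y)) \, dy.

An antiderivative is F(y) = 2*sin(2*y) + cos(2*y)/2.
Then F(pi/4) - F(0) = (2) - (1/2) = 3/2.

3/2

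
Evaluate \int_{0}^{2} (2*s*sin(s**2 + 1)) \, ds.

Let u = s**2 + 1, so du = 2*s ds. When s = 0, u = 1; when s = 2, u = 5.
The integral becomes ∫ sin(u) du from 1 to 5, with antiderivative -cos(u).
Back in s: F(s) = -cos(s**2 + 1).
Then F(2) - F(0) = (-cos(5)) - (-cos(1)) = -cos(5) + cos(1).

-cos(5) + cos(1)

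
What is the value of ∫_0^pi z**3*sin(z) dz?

pi*(-6 + pi**2)

Integrate by parts 3 times (u = z^3, dv = sin(z) dz).
An antiderivative is F(z) = -z**3*cos(z) + 3*z**2*sin(z) + 6*z*cos(z) - 6*sin(z).
Then F(pi) - F(0) = (pi*(-6 + pi**2)) - (0) = pi*(-6 + pi**2).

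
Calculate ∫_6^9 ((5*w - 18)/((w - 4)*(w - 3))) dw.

log(50)

Factor the denominator: w**2 - 7*w + 12 = (w - 3)(w - 4).
Partial fractions: (5*w - 18)/((w - 4)*(w - 3)) = 3/(w - 3) + 2/(w - 4).
An antiderivative is F(w) = 2*log(w - 4) + 3*log(w - 3).
Then F(9) - F(6) = (3*log(2) + 2*log(5) + 3*log(3)) - (2*log(2) + 3*log(3)) = log(50).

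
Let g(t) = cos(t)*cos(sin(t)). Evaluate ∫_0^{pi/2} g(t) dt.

sin(1)

Let u = sin(t), so du = cos(t) dt. When t = 0, u = 0; when t = pi/2, u = 1.
The integral becomes ∫ cos(u) du from 0 to 1, with antiderivative sin(u).
Back in t: F(t) = sin(sin(t)).
Then F(pi/2) - F(0) = (sin(1)) - (0) = sin(1).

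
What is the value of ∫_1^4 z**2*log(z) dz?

Integrate by parts once (u = ln z, dv = z**2 dz).
An antiderivative is F(z) = z**3*(3*log(z) - 1)/9.
Then F(4) - F(1) = (-64/9 + 128*log(2)/3) - (-1/9) = -7 + 128*log(2)/3.

-7 + 128*log(2)/3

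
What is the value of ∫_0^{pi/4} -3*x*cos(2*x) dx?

Integrate by parts once (u = x, dv = -3*cos(2*x) dx).
An antiderivative is F(x) = -3*x*sin(2*x)/2 - 3*cos(2*x)/4.
Then F(pi/4) - F(0) = (-3*pi/8) - (-3/4) = 3/4 - 3*pi/8.

3/4 - 3*pi/8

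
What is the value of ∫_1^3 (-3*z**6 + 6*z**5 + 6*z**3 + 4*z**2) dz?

-1138/21

By the power rule, an antiderivative is F(z) = -3*z**7/7 + z**6 + 3*z**4/2 + 4*z**3/3.
Then F(3) - F(1) = (-711/14) - (143/42) = -1138/21.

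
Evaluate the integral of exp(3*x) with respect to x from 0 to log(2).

7/3

Let u = exp(x), so du = exp(x) dx. When x = 0, u = 1; when x = log(2), u = 2.
The integral becomes ∫ u**2 du from 1 to 2, with antiderivative u**3/3.
Back in x: F(x) = exp(3*x)/3.
Then F(log(2)) - F(0) = (8/3) - (1/3) = 7/3.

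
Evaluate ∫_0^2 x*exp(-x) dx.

Integrate by parts once (u = x, dv = exp(-x) dx).
An antiderivative is F(x) = (-x - 1)*exp(-x).
Then F(2) - F(0) = (-3*exp(-2)) - (-1) = 1 - 3*exp(-2).

1 - 3*exp(-2)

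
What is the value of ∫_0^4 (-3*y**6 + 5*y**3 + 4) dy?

By the power rule, an antiderivative is F(y) = -3*y**7/7 + 5*y**4/4 + 4*y.
Then F(4) - F(0) = (-46800/7) - (0) = -46800/7.

-46800/7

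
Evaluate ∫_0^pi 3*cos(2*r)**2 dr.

3*pi/2

Use the identity cos^2(2*r) = (1 + cos(4*r))/2.
An antiderivative is F(r) = 3*r/2 + 3*sin(4*r)/8.
Then F(pi) - F(0) = (3*pi/2) - (0) = 3*pi/2.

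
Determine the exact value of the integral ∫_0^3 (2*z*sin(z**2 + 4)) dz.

Let u = z**2 + 4, so du = 2*z dz. When z = 0, u = 4; when z = 3, u = 13.
The integral becomes ∫ sin(u) du from 4 to 13, with antiderivative -cos(u).
Back in z: F(z) = -cos(z**2 + 4).
Then F(3) - F(0) = (-cos(13)) - (-cos(4)) = -cos(13) + cos(4).

-cos(13) + cos(4)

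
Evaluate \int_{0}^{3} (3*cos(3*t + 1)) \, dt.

Let u = 3*t + 1, so du = 3 dt. When t = 0, u = 1; when t = 3, u = 10.
The integral becomes ∫ cos(u) du from 1 to 10, with antiderivative sin(u).
Back in t: F(t) = sin(3*t + 1).
Then F(3) - F(0) = (sin(10)) - (sin(1)) = -sin(1) + sin(10).

-sin(1) + sin(10)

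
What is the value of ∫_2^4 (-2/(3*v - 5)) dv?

An antiderivative is F(v) = -2*log(3*v - 5)/3.
Then F(4) - F(2) = (-2*log(7)/3) - (0) = -2*log(7)/3.

-2*log(7)/3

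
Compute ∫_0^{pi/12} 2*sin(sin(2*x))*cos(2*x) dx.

1 - cos(1/2)

Let u = sin(2*x), so du = 2*cos(2*x) dx. When x = 0, u = 0; when x = pi/12, u = 1/2.
The integral becomes ∫ sin(u) du from 0 to 1/2, with antiderivative -cos(u).
Back in x: F(x) = -cos(sin(2*x)).
Then F(pi/12) - F(0) = (-cos(1/2)) - (-1) = 1 - cos(1/2).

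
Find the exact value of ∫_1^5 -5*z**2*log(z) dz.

620/9 - 625*log(5)/3

Integrate by parts once (u = ln z, dv = -5*z**2 dz).
An antiderivative is F(z) = -5*z**3*(3*log(z) - 1)/9.
Then F(5) - F(1) = (625/9 - 625*log(5)/3) - (5/9) = 620/9 - 625*log(5)/3.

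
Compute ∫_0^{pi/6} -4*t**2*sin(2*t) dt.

Integrate by parts twice (u = t^2, dv = -4*sin(2*t) dt).
An antiderivative is F(t) = 2*t**2*cos(2*t) - 2*t*sin(2*t) - cos(2*t).
Then F(pi/6) - F(0) = (-sqrt(3)*pi/6 - 1/2 + pi**2/36) - (-1) = -sqrt(3)*pi/6 + pi**2/36 + 1/2.

-sqrt(3)*pi/6 + pi**2/36 + 1/2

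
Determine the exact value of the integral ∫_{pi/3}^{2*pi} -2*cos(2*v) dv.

sqrt(3)/2

An antiderivative is F(v) = -sin(2*v).
Then F(2*pi) - F(pi/3) = (0) - (-sqrt(3)/2) = sqrt(3)/2.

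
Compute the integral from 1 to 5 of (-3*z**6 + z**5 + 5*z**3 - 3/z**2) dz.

By the power rule, an antiderivative is F(z) = -3*z**7/7 + z**6/6 + 5*z**4/4 + 3/z.
Then F(5) - F(1) = (-12640373/420) - (335/84) = -1053504/35.

-1053504/35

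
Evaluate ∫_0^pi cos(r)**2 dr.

pi/2

Use the identity cos^2(r) = (1 + cos(2*r))/2.
An antiderivative is F(r) = r/2 + sin(2*r)/4.
Then F(pi) - F(0) = (pi/2) - (0) = pi/2.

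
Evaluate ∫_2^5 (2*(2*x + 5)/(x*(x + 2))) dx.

-3*log(2) - log(7) + 5*log(5)

Factor the denominator: x**2 + 2*x = (x + 2)x.
Partial fractions: 2*(2*x + 5)/(x*(x + 2)) = -1/(x + 2) + 5/x.
An antiderivative is F(x) = 5*log(x) - log(x + 2).
Then F(5) - F(2) = (-log(7) + 5*log(5)) - (log(8)) = -3*log(2) - log(7) + 5*log(5).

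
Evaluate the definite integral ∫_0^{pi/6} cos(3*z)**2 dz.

pi/12

Use the identity cos^2(3*z) = (1 + cos(6*z))/2.
An antiderivative is F(z) = z/2 + sin(6*z)/12.
Then F(pi/6) - F(0) = (pi/12) - (0) = pi/12.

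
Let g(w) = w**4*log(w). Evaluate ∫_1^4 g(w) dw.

-1023/25 + 2048*log(2)/5

Integrate by parts once (u = ln w, dv = w**4 dw).
An antiderivative is F(w) = w**5*(5*log(w) - 1)/25.
Then F(4) - F(1) = (-1024/25 + 2048*log(2)/5) - (-1/25) = -1023/25 + 2048*log(2)/5.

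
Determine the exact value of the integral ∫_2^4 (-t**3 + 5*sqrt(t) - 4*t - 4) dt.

By the power rule, an antiderivative is F(t) = -t**4/4 + 10*t**(3/2)/3 - 2*t**2 - 4*t.
Then F(4) - F(2) = (-256/3) - (-20 + 20*sqrt(2)/3) = -196/3 - 20*sqrt(2)/3.

-196/3 - 20*sqrt(2)/3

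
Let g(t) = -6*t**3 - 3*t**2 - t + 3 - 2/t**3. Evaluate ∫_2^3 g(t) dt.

By the power rule, an antiderivative is F(t) = -3*t**4/2 - t**3 - t**2/2 + 3*t + t**(-2).
Then F(3) - F(2) = (-1295/9) - (-111/4) = -4181/36.

-4181/36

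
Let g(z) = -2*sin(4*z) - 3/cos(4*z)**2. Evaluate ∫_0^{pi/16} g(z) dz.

An antiderivative is F(z) = cos(4*z)/2 - 3*tan(4*z)/4.
Then F(pi/16) - F(0) = (-3/4 + sqrt(2)/4) - (1/2) = -5/4 + sqrt(2)/4.

-5/4 + sqrt(2)/4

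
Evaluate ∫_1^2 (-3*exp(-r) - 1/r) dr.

An antiderivative is F(r) = -log(r) + 3*exp(-r).
Then F(2) - F(1) = (-log(2) + 3*exp(-2)) - (3*exp(-1)) = -3*exp(-1) - log(2) + 3*exp(-2).

-3*exp(-1) - log(2) + 3*exp(-2)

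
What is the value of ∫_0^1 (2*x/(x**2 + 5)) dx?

Let u = x**2 + 5, so du = 2*x dx. When x = 0, u = 5; when x = 1, u = 6.
The integral becomes ∫ 1/u du from 5 to 6, with antiderivative log(u).
Back in x: F(x) = log(x**2 + 5).
Then F(1) - F(0) = (log(6)) - (log(5)) = log(6/5).

log(6/5)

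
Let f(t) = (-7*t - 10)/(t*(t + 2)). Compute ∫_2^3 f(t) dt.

Factor the denominator: t**2 + 2*t = (t + 2)t.
Partial fractions: (-7*t - 10)/(t*(t + 2)) = -2/(t + 2) - 5/t.
An antiderivative is F(t) = -5*log(t) - 2*log(t + 2).
Then F(3) - F(2) = (-5*log(3) - 2*log(5)) - (-9*log(2)) = -5*log(3) - 2*log(5) + 9*log(2).

-5*log(3) - 2*log(5) + 9*log(2)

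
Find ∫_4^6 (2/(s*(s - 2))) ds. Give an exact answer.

Factor the denominator: s**2 - 2*s = s(s - 2).
Partial fractions: 2/(s*(s - 2)) = -1/s + 1/(s - 2).
An antiderivative is F(s) = -log(s) + log(s - 2).
Then F(6) - F(4) = (log(2/3)) - (-log(2)) = log(4/3).

log(4/3)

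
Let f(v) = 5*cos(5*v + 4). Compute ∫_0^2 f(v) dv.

-sin(4) + sin(14)

Let u = 5*v + 4, so du = 5 dv. When v = 0, u = 4; when v = 2, u = 14.
The integral becomes ∫ cos(u) du from 4 to 14, with antiderivative sin(u).
Back in v: F(v) = sin(5*v + 4).
Then F(2) - F(0) = (sin(14)) - (sin(4)) = -sin(4) + sin(14).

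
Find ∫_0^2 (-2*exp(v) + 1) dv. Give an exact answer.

4 - 2*exp(2)

An antiderivative is F(v) = v - 2*exp(v).
Then F(2) - F(0) = (2 - 2*exp(2)) - (-2) = 4 - 2*exp(2).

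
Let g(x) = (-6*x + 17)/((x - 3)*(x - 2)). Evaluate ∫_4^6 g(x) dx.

-log(96)

Factor the denominator: x**2 - 5*x + 6 = (x - 2)(x - 3).
Partial fractions: (-6*x + 17)/((x - 3)*(x - 2)) = -5/(x - 2) - 1/(x - 3).
An antiderivative is F(x) = -log(x - 3) - 5*log(x - 2).
Then F(6) - F(4) = (-10*log(2) - log(3)) - (-log(32)) = -log(96).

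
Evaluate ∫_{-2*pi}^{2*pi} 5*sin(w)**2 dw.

Use the identity sin^2(w) = (1 - cos(2*w))/2.
An antiderivative is F(w) = 5*w/2 - 5*sin(2*w)/4.
Then F(2*pi) - F(-2*pi) = (5*pi) - (-5*pi) = 10*pi.

10*pi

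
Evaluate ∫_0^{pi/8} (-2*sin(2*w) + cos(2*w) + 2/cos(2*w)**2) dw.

3*sqrt(2)/4

An antiderivative is F(w) = sin(2*w)/2 + cos(2*w) + tan(2*w).
Then F(pi/8) - F(0) = (1 + 3*sqrt(2)/4) - (1) = 3*sqrt(2)/4.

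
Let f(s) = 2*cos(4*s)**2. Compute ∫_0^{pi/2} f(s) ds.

Use the identity cos^2(4*s) = (1 + cos(8*s))/2.
An antiderivative is F(s) = s + sin(8*s)/8.
Then F(pi/2) - F(0) = (pi/2) - (0) = pi/2.

pi/2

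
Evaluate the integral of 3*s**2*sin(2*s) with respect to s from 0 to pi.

Integrate by parts twice (u = s^2, dv = 3*sin(2*s) ds).
An antiderivative is F(s) = -3*s**2*cos(2*s)/2 + 3*s*sin(2*s)/2 + 3*cos(2*s)/4.
Then F(pi) - F(0) = (3/4 - 3*pi**2/2) - (3/4) = -3*pi**2/2.

-3*pi**2/2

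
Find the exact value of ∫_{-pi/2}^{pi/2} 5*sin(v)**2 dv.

5*pi/2

Use the identity sin^2(v) = (1 - cos(2*v))/2.
An antiderivative is F(v) = 5*v/2 - 5*sin(2*v)/4.
Then F(pi/2) - F(-pi/2) = (5*pi/4) - (-5*pi/4) = 5*pi/2.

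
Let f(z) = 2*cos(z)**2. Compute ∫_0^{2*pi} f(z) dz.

2*pi

Use the identity cos^2(z) = (1 + cos(2*z))/2.
An antiderivative is F(z) = z + sin(2*z)/2.
Then F(2*pi) - F(0) = (2*pi) - (0) = 2*pi.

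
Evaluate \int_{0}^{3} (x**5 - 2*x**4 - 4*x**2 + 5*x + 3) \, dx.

By the power rule, an antiderivative is F(x) = x**6/6 - 2*x**5/5 - 4*x**3/3 + 5*x**2/2 + 3*x.
Then F(3) - F(0) = (99/5) - (0) = 99/5.

99/5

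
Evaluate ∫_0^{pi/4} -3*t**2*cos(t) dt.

Integrate by parts twice (u = t^2, dv = -3*cos(t) dt).
An antiderivative is F(t) = -3*t**2*sin(t) - 6*t*cos(t) + 6*sin(t).
Then F(pi/4) - F(0) = (3*sqrt(2)*(-8*pi - pi**2 + 32)/32) - (0) = 3*sqrt(2)*(-8*pi - pi**2 + 32)/32.

3*sqrt(2)*(-8*pi - pi**2 + 32)/32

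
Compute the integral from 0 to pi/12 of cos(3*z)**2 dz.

1/12 + pi/24

Use the identity cos^2(3*z) = (1 + cos(6*z))/2.
An antiderivative is F(z) = z/2 + sin(6*z)/12.
Then F(pi/12) - F(0) = (1/12 + pi/24) - (0) = 1/12 + pi/24.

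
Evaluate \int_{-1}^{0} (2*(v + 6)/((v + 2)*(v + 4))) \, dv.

log(9)

Factor the denominator: v**2 + 6*v + 8 = (v + 4)(v + 2).
Partial fractions: 2*(v + 6)/((v + 2)*(v + 4)) = -2/(v + 4) + 4/(v + 2).
An antiderivative is F(v) = 4*log(v + 2) - 2*log(v + 4).
Then F(0) - F(-1) = (0) - (-log(9)) = log(9).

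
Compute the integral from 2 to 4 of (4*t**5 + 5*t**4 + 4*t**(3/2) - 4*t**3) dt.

By the power rule, an antiderivative is F(t) = 2*t**6/3 + 8*t**(5/2)/5 + t**5 - t**4.
Then F(4) - F(2) = (53248/15) - (32*sqrt(2)/5 + 176/3) = 17456/5 - 32*sqrt(2)/5.

17456/5 - 32*sqrt(2)/5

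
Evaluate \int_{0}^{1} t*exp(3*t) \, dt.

Integrate by parts once (u = t, dv = exp(3*t) dt).
An antiderivative is F(t) = (3*t - 1)*exp(3*t)/9.
Then F(1) - F(0) = (2*exp(3)/9) - (-1/9) = 1/9 + 2*exp(3)/9.

1/9 + 2*exp(3)/9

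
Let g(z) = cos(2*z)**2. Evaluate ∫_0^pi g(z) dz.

pi/2

Use the identity cos^2(2*z) = (1 + cos(4*z))/2.
An antiderivative is F(z) = z/2 + sin(4*z)/8.
Then F(pi) - F(0) = (pi/2) - (0) = pi/2.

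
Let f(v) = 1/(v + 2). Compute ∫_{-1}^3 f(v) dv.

log(5)

An antiderivative is F(v) = log(v + 2).
Then F(3) - F(-1) = (log(5)) - (0) = log(5).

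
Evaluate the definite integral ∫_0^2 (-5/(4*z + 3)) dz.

An antiderivative is F(z) = -5*log(4*z + 3)/4.
Then F(2) - F(0) = (-5*log(11)/4) - (-5*log(3)/4) = -5*log(11)/4 + 5*log(3)/4.

-5*log(11)/4 + 5*log(3)/4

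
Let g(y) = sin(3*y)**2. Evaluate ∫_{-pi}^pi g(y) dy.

pi

Use the identity sin^2(3*y) = (1 - cos(6*y))/2.
An antiderivative is F(y) = y/2 - sin(6*y)/12.
Then F(pi) - F(-pi) = (pi/2) - (-pi/2) = pi.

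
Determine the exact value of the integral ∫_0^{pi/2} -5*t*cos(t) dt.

5 - 5*pi/2

Integrate by parts once (u = t, dv = -5*cos(t) dt).
An antiderivative is F(t) = -5*t*sin(t) - 5*cos(t).
Then F(pi/2) - F(0) = (-5*pi/2) - (-5) = 5 - 5*pi/2.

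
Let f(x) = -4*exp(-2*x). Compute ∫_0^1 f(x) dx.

An antiderivative is F(x) = 2*exp(-2*x).
Then F(1) - F(0) = (2*exp(-2)) - (2) = -2 + 2*exp(-2).

-2 + 2*exp(-2)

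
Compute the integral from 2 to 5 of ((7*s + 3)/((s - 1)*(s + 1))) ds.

12*log(2)

Factor the denominator: s**2 - 1 = (s + 1)(s - 1).
Partial fractions: (7*s + 3)/((s - 1)*(s + 1)) = 2/(s + 1) + 5/(s - 1).
An antiderivative is F(s) = 5*log(s - 1) + 2*log(s + 1).
Then F(5) - F(2) = (2*log(3) + 12*log(2)) - (log(9)) = 12*log(2).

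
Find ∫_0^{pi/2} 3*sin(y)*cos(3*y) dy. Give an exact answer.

-3/2

Use the identity sin(y)cos(3*y) = [sin(4*y) + sin(-2*y)]/2.
An antiderivative is F(y) = 3*cos(2*y)/4 - 3*cos(4*y)/8.
Then F(pi/2) - F(0) = (-9/8) - (3/8) = -3/2.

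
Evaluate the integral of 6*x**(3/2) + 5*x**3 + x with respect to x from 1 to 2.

48*sqrt(2)/5 + 357/20

By the power rule, an antiderivative is F(x) = 12*x**(5/2)/5 + 5*x**4/4 + x**2/2.
Then F(2) - F(1) = (48*sqrt(2)/5 + 22) - (83/20) = 48*sqrt(2)/5 + 357/20.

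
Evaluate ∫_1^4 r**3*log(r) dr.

-255/16 + 128*log(2)

Integrate by parts once (u = ln r, dv = r**3 dr).
An antiderivative is F(r) = r**4*(4*log(r) - 1)/16.
Then F(4) - F(1) = (-16 + 128*log(2)) - (-1/16) = -255/16 + 128*log(2).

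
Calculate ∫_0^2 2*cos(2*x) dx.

Let u = 2*x, so du = 2 dx. When x = 0, u = 0; when x = 2, u = 4.
The integral becomes ∫ cos(u) du from 0 to 4, with antiderivative sin(u).
Back in x: F(x) = sin(2*x).
Then F(2) - F(0) = (sin(4)) - (0) = sin(4).

sin(4)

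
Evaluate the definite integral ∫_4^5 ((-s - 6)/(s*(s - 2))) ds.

-4*log(3) - 2*log(2) + 3*log(5)

Factor the denominator: s**2 - 2*s = s(s - 2).
Partial fractions: (-s - 6)/(s*(s - 2)) = 3/s - 4/(s - 2).
An antiderivative is F(s) = 3*log(s) - 4*log(s - 2).
Then F(5) - F(4) = (-4*log(3) + 3*log(5)) - (log(4)) = -4*log(3) - 2*log(2) + 3*log(5).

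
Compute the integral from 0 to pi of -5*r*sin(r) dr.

Integrate by parts once (u = r, dv = -5*sin(r) dr).
An antiderivative is F(r) = 5*r*cos(r) - 5*sin(r).
Then F(pi) - F(0) = (-5*pi) - (0) = -5*pi.

-5*pi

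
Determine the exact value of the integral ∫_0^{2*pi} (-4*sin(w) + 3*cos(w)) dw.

0

An antiderivative is F(w) = 3*sin(w) + 4*cos(w).
Then F(2*pi) - F(0) = (4) - (4) = 0.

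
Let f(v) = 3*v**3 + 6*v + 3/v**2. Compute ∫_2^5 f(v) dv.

By the power rule, an antiderivative is F(v) = 3*v**4/4 + 3*v**2 - 3/v.
Then F(5) - F(2) = (10863/20) - (45/2) = 10413/20.

10413/20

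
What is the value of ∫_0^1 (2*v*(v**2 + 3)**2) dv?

37/3

Let u = v**2 + 3, so du = 2*v dv. When v = 0, u = 3; when v = 1, u = 4.
The integral becomes ∫ u**2 du from 3 to 4, with antiderivative u**3/3.
Back in v: F(v) = (v**2 + 3)**3/3.
Then F(1) - F(0) = (64/3) - (9) = 37/3.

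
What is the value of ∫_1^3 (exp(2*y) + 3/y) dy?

-exp(2)/2 + log(27) + exp(6)/2

An antiderivative is F(y) = exp(2*y)/2 + 3*log(y).
Then F(3) - F(1) = (log(27) + exp(6)/2) - (exp(2)/2) = -exp(2)/2 + log(27) + exp(6)/2.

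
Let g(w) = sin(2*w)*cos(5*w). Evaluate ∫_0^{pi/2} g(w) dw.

Use the identity sin(2*w)cos(5*w) = [sin(7*w) + sin(-3*w)]/2.
An antiderivative is F(w) = cos(3*w)/6 - cos(7*w)/14.
Then F(pi/2) - F(0) = (0) - (2/21) = -2/21.

-2/21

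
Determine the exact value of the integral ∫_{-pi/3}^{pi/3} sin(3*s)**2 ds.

pi/3

Use the identity sin^2(3*s) = (1 - cos(6*s))/2.
An antiderivative is F(s) = s/2 - sin(6*s)/12.
Then F(pi/3) - F(-pi/3) = (pi/6) - (-pi/6) = pi/3.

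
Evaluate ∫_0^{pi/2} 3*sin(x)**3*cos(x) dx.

Let u = sin(x), so du = cos(x) dx. When x = 0, u = 0; when x = pi/2, u = 1.
The integral becomes 3·∫ u**3 du from 0 to 1, with antiderivative 3*u**4/4.
Back in x: F(x) = 3*sin(x)**4/4.
Then F(pi/2) - F(0) = (3/4) - (0) = 3/4.

3/4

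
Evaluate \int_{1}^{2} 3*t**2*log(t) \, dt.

-7/3 + 8*log(2)

Integrate by parts once (u = ln t, dv = 3*t**2 dt).
An antiderivative is F(t) = t**3*(3*log(t) - 1)/3.
Then F(2) - F(1) = (-8/3 + 8*log(2)) - (-1/3) = -7/3 + 8*log(2).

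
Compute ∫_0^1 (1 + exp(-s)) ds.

2 - exp(-1)

An antiderivative is F(s) = s - exp(-s).
Then F(1) - F(0) = (1 - exp(-1)) - (-1) = 2 - exp(-1).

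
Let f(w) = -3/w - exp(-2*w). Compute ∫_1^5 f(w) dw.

(-6*exp(10)*log(5) - exp(8) + 1)*exp(-10)/2

An antiderivative is F(w) = -3*log(w) + exp(-2*w)/2.
Then F(5) - F(1) = (-3*log(5) + exp(-10)/2) - (exp(-2)/2) = (-6*exp(10)*log(5) - exp(8) + 1)*exp(-10)/2.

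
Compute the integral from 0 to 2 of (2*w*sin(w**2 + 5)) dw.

cos(5) - cos(9)

Let u = w**2 + 5, so du = 2*w dw. When w = 0, u = 5; when w = 2, u = 9.
The integral becomes ∫ sin(u) du from 5 to 9, with antiderivative -cos(u).
Back in w: F(w) = -cos(w**2 + 5).
Then F(2) - F(0) = (-cos(9)) - (-cos(5)) = cos(5) - cos(9).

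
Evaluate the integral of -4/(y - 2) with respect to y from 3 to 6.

An antiderivative is F(y) = -4*log(y - 2).
Then F(6) - F(3) = (-8*log(2)) - (0) = -8*log(2).

-8*log(2)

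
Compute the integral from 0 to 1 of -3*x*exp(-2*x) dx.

-3/4 + 9*exp(-2)/4

Integrate by parts once (u = x, dv = -3*exp(-2*x) dx).
An antiderivative is F(x) = (6*x + 3)*exp(-2*x)/4.
Then F(1) - F(0) = (9*exp(-2)/4) - (3/4) = -3/4 + 9*exp(-2)/4.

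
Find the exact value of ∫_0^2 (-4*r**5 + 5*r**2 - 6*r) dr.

By the power rule, an antiderivative is F(r) = -2*r**6/3 + 5*r**3/3 - 3*r**2.
Then F(2) - F(0) = (-124/3) - (0) = -124/3.

-124/3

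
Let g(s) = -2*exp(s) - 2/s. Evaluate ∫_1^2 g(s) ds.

An antiderivative is F(s) = -2*exp(s) - 2*log(s).
Then F(2) - F(1) = (-2*exp(2) - 2*log(2)) - (-2*exp(1)) = -2*exp(2) - 2*log(2) + 2*exp(1).

-2*exp(2) - 2*log(2) + 2*exp(1)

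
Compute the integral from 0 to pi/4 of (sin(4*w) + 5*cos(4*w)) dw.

1/2

An antiderivative is F(w) = 5*sin(4*w)/4 - cos(4*w)/4.
Then F(pi/4) - F(0) = (1/4) - (-1/4) = 1/2.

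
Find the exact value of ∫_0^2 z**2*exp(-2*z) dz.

Integrate by parts twice (u = z^2, dv = exp(-2*z) dz).
An antiderivative is F(z) = (-2*z**2 - 2*z - 1)*exp(-2*z)/4.
Then F(2) - F(0) = (-13*exp(-4)/4) - (-1/4) = (-13 + exp(4))*exp(-4)/4.

(-13 + exp(4))*exp(-4)/4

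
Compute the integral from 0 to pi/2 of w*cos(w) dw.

-1 + pi/2

Integrate by parts once (u = w, dv = cos(w) dw).
An antiderivative is F(w) = w*sin(w) + cos(w).
Then F(pi/2) - F(0) = (pi/2) - (1) = -1 + pi/2.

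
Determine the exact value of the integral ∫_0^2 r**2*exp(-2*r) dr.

(-13 + exp(4))*exp(-4)/4

Integrate by parts twice (u = r^2, dv = exp(-2*r) dr).
An antiderivative is F(r) = (-2*r**2 - 2*r - 1)*exp(-2*r)/4.
Then F(2) - F(0) = (-13*exp(-4)/4) - (-1/4) = (-13 + exp(4))*exp(-4)/4.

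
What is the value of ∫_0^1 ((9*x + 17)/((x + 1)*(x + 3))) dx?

-5*log(3) + 14*log(2)

Factor the denominator: x**2 + 4*x + 3 = (x + 3)(x + 1).
Partial fractions: (9*x + 17)/((x + 1)*(x + 3)) = 5/(x + 3) + 4/(x + 1).
An antiderivative is F(x) = 4*log(x + 1) + 5*log(x + 3).
Then F(1) - F(0) = (14*log(2)) - (5*log(3)) = -5*log(3) + 14*log(2).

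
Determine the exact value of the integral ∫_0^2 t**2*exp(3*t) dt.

Integrate by parts twice (u = t^2, dv = exp(3*t) dt).
An antiderivative is F(t) = (9*t**2 - 6*t + 2)*exp(3*t)/27.
Then F(2) - F(0) = (26*exp(6)/27) - (2/27) = -2/27 + 26*exp(6)/27.

-2/27 + 26*exp(6)/27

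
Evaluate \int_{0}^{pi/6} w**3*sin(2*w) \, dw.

Integrate by parts 3 times (u = w^3, dv = sin(2*w) dw).
An antiderivative is F(w) = -w**3*cos(2*w)/2 + 3*w**2*sin(2*w)/4 + 3*w*cos(2*w)/4 - 3*sin(2*w)/8.
Then F(pi/6) - F(0) = (-3*sqrt(3)/16 - pi**3/864 + sqrt(3)*pi**2/96 + pi/16) - (0) = -3*sqrt(3)/16 - pi**3/864 + sqrt(3)*pi**2/96 + pi/16.

-3*sqrt(3)/16 - pi**3/864 + sqrt(3)*pi**2/96 + pi/16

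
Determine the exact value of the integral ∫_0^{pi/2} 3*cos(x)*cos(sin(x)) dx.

Let u = sin(x), so du = cos(x) dx. When x = 0, u = 0; when x = pi/2, u = 1.
The integral becomes 3·∫ cos(u) du from 0 to 1, with antiderivative 3*sin(u).
Back in x: F(x) = 3*sin(sin(x)).
Then F(pi/2) - F(0) = (3*sin(1)) - (0) = 3*sin(1).

3*sin(1)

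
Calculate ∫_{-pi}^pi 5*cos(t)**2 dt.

5*pi

Use the identity cos^2(t) = (1 + cos(2*t))/2.
An antiderivative is F(t) = 5*t/2 + 5*sin(2*t)/4.
Then F(pi) - F(-pi) = (5*pi/2) - (-5*pi/2) = 5*pi.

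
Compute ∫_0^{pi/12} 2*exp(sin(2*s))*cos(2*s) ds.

-1 + exp(1/2)

Let u = sin(2*s), so du = 2*cos(2*s) ds. When s = 0, u = 0; when s = pi/12, u = 1/2.
The integral becomes ∫ exp(u) du from 0 to 1/2, with antiderivative exp(u).
Back in s: F(s) = exp(sin(2*s)).
Then F(pi/12) - F(0) = (exp(1/2)) - (1) = -1 + exp(1/2).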